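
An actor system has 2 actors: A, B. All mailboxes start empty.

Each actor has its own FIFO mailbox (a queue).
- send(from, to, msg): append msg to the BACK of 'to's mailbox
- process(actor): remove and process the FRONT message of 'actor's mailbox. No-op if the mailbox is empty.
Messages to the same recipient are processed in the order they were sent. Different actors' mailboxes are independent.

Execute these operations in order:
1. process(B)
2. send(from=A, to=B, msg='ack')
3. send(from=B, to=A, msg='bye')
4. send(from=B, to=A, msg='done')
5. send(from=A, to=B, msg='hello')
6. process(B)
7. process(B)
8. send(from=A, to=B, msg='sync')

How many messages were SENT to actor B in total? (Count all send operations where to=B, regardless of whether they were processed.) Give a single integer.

Answer: 3

Derivation:
After 1 (process(B)): A:[] B:[]
After 2 (send(from=A, to=B, msg='ack')): A:[] B:[ack]
After 3 (send(from=B, to=A, msg='bye')): A:[bye] B:[ack]
After 4 (send(from=B, to=A, msg='done')): A:[bye,done] B:[ack]
After 5 (send(from=A, to=B, msg='hello')): A:[bye,done] B:[ack,hello]
After 6 (process(B)): A:[bye,done] B:[hello]
After 7 (process(B)): A:[bye,done] B:[]
After 8 (send(from=A, to=B, msg='sync')): A:[bye,done] B:[sync]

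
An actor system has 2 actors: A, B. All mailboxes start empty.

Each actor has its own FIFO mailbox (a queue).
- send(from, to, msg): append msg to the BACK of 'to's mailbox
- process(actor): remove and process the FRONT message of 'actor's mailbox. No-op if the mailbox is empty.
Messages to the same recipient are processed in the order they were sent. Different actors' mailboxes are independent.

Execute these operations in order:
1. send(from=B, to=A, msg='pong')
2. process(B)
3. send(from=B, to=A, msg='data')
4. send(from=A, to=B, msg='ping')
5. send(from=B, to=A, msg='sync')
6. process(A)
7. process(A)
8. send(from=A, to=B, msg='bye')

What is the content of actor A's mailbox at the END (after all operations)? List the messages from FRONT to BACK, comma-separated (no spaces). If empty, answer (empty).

After 1 (send(from=B, to=A, msg='pong')): A:[pong] B:[]
After 2 (process(B)): A:[pong] B:[]
After 3 (send(from=B, to=A, msg='data')): A:[pong,data] B:[]
After 4 (send(from=A, to=B, msg='ping')): A:[pong,data] B:[ping]
After 5 (send(from=B, to=A, msg='sync')): A:[pong,data,sync] B:[ping]
After 6 (process(A)): A:[data,sync] B:[ping]
After 7 (process(A)): A:[sync] B:[ping]
After 8 (send(from=A, to=B, msg='bye')): A:[sync] B:[ping,bye]

Answer: sync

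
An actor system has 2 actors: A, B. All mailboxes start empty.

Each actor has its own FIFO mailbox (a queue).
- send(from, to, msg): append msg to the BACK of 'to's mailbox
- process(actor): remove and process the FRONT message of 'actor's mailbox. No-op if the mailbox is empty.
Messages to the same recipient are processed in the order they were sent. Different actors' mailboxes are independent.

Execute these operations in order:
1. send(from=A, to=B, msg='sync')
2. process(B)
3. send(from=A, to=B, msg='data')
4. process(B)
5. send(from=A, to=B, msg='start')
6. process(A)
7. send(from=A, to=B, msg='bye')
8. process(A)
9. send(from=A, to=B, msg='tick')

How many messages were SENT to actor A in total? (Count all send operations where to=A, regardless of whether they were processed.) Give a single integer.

Answer: 0

Derivation:
After 1 (send(from=A, to=B, msg='sync')): A:[] B:[sync]
After 2 (process(B)): A:[] B:[]
After 3 (send(from=A, to=B, msg='data')): A:[] B:[data]
After 4 (process(B)): A:[] B:[]
After 5 (send(from=A, to=B, msg='start')): A:[] B:[start]
After 6 (process(A)): A:[] B:[start]
After 7 (send(from=A, to=B, msg='bye')): A:[] B:[start,bye]
After 8 (process(A)): A:[] B:[start,bye]
After 9 (send(from=A, to=B, msg='tick')): A:[] B:[start,bye,tick]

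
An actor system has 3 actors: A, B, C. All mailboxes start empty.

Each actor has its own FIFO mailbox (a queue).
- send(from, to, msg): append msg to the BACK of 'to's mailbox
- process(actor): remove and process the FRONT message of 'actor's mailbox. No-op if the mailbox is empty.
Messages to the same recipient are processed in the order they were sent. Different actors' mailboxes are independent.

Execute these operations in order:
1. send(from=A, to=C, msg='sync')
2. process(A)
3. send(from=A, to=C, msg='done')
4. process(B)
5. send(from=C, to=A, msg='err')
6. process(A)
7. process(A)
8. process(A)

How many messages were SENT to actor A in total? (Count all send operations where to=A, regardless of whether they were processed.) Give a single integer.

Answer: 1

Derivation:
After 1 (send(from=A, to=C, msg='sync')): A:[] B:[] C:[sync]
After 2 (process(A)): A:[] B:[] C:[sync]
After 3 (send(from=A, to=C, msg='done')): A:[] B:[] C:[sync,done]
After 4 (process(B)): A:[] B:[] C:[sync,done]
After 5 (send(from=C, to=A, msg='err')): A:[err] B:[] C:[sync,done]
After 6 (process(A)): A:[] B:[] C:[sync,done]
After 7 (process(A)): A:[] B:[] C:[sync,done]
After 8 (process(A)): A:[] B:[] C:[sync,done]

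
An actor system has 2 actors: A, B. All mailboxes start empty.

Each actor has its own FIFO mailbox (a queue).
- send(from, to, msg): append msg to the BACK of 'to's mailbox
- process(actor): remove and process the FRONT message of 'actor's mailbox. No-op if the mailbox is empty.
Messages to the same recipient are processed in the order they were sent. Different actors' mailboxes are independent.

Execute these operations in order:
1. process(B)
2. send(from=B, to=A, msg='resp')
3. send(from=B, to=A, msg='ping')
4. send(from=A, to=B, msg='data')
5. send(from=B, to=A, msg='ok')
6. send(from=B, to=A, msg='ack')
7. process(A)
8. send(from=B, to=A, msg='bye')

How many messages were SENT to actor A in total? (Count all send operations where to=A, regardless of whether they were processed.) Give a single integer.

After 1 (process(B)): A:[] B:[]
After 2 (send(from=B, to=A, msg='resp')): A:[resp] B:[]
After 3 (send(from=B, to=A, msg='ping')): A:[resp,ping] B:[]
After 4 (send(from=A, to=B, msg='data')): A:[resp,ping] B:[data]
After 5 (send(from=B, to=A, msg='ok')): A:[resp,ping,ok] B:[data]
After 6 (send(from=B, to=A, msg='ack')): A:[resp,ping,ok,ack] B:[data]
After 7 (process(A)): A:[ping,ok,ack] B:[data]
After 8 (send(from=B, to=A, msg='bye')): A:[ping,ok,ack,bye] B:[data]

Answer: 5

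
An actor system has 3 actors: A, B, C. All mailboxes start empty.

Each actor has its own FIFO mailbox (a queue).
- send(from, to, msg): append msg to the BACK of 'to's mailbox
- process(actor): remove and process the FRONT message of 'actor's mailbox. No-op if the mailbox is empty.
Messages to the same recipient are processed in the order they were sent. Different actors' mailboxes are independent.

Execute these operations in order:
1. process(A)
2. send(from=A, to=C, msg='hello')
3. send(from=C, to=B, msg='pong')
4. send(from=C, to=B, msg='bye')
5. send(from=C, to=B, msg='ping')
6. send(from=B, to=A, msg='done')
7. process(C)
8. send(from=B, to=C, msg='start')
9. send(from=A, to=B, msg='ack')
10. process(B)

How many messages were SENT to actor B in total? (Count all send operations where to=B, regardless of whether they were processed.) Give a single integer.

Answer: 4

Derivation:
After 1 (process(A)): A:[] B:[] C:[]
After 2 (send(from=A, to=C, msg='hello')): A:[] B:[] C:[hello]
After 3 (send(from=C, to=B, msg='pong')): A:[] B:[pong] C:[hello]
After 4 (send(from=C, to=B, msg='bye')): A:[] B:[pong,bye] C:[hello]
After 5 (send(from=C, to=B, msg='ping')): A:[] B:[pong,bye,ping] C:[hello]
After 6 (send(from=B, to=A, msg='done')): A:[done] B:[pong,bye,ping] C:[hello]
After 7 (process(C)): A:[done] B:[pong,bye,ping] C:[]
After 8 (send(from=B, to=C, msg='start')): A:[done] B:[pong,bye,ping] C:[start]
After 9 (send(from=A, to=B, msg='ack')): A:[done] B:[pong,bye,ping,ack] C:[start]
After 10 (process(B)): A:[done] B:[bye,ping,ack] C:[start]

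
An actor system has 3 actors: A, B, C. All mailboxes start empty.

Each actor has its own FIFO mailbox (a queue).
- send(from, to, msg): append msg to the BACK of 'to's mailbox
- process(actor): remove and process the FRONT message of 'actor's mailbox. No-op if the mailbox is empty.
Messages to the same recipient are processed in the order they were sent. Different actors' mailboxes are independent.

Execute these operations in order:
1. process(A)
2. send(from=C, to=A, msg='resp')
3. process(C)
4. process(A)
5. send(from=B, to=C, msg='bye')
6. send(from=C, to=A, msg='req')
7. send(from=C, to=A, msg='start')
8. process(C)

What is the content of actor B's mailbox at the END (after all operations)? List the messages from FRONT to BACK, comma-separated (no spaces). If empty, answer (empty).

After 1 (process(A)): A:[] B:[] C:[]
After 2 (send(from=C, to=A, msg='resp')): A:[resp] B:[] C:[]
After 3 (process(C)): A:[resp] B:[] C:[]
After 4 (process(A)): A:[] B:[] C:[]
After 5 (send(from=B, to=C, msg='bye')): A:[] B:[] C:[bye]
After 6 (send(from=C, to=A, msg='req')): A:[req] B:[] C:[bye]
After 7 (send(from=C, to=A, msg='start')): A:[req,start] B:[] C:[bye]
After 8 (process(C)): A:[req,start] B:[] C:[]

Answer: (empty)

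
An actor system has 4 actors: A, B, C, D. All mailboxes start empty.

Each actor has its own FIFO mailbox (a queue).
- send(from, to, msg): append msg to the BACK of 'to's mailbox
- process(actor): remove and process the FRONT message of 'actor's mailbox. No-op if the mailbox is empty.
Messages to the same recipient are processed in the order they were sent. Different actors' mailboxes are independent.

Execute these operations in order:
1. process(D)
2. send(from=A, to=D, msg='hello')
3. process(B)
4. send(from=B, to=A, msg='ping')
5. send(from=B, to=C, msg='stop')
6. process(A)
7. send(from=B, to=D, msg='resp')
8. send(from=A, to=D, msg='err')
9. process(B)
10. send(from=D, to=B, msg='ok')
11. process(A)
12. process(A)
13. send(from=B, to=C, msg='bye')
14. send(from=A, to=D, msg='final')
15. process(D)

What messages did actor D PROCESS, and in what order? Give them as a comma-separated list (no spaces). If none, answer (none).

Answer: hello

Derivation:
After 1 (process(D)): A:[] B:[] C:[] D:[]
After 2 (send(from=A, to=D, msg='hello')): A:[] B:[] C:[] D:[hello]
After 3 (process(B)): A:[] B:[] C:[] D:[hello]
After 4 (send(from=B, to=A, msg='ping')): A:[ping] B:[] C:[] D:[hello]
After 5 (send(from=B, to=C, msg='stop')): A:[ping] B:[] C:[stop] D:[hello]
After 6 (process(A)): A:[] B:[] C:[stop] D:[hello]
After 7 (send(from=B, to=D, msg='resp')): A:[] B:[] C:[stop] D:[hello,resp]
After 8 (send(from=A, to=D, msg='err')): A:[] B:[] C:[stop] D:[hello,resp,err]
After 9 (process(B)): A:[] B:[] C:[stop] D:[hello,resp,err]
After 10 (send(from=D, to=B, msg='ok')): A:[] B:[ok] C:[stop] D:[hello,resp,err]
After 11 (process(A)): A:[] B:[ok] C:[stop] D:[hello,resp,err]
After 12 (process(A)): A:[] B:[ok] C:[stop] D:[hello,resp,err]
After 13 (send(from=B, to=C, msg='bye')): A:[] B:[ok] C:[stop,bye] D:[hello,resp,err]
After 14 (send(from=A, to=D, msg='final')): A:[] B:[ok] C:[stop,bye] D:[hello,resp,err,final]
After 15 (process(D)): A:[] B:[ok] C:[stop,bye] D:[resp,err,final]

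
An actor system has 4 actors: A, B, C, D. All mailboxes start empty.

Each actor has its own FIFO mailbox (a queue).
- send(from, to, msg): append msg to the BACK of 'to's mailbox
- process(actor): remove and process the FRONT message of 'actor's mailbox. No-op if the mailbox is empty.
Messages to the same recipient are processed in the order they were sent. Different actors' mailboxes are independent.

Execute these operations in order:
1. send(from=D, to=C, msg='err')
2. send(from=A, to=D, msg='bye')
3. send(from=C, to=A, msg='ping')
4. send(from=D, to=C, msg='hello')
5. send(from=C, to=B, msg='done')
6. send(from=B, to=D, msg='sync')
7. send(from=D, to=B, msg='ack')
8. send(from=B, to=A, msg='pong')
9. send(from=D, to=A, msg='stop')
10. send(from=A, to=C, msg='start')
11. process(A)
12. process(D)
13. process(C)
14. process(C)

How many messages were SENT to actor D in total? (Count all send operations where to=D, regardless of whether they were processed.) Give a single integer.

After 1 (send(from=D, to=C, msg='err')): A:[] B:[] C:[err] D:[]
After 2 (send(from=A, to=D, msg='bye')): A:[] B:[] C:[err] D:[bye]
After 3 (send(from=C, to=A, msg='ping')): A:[ping] B:[] C:[err] D:[bye]
After 4 (send(from=D, to=C, msg='hello')): A:[ping] B:[] C:[err,hello] D:[bye]
After 5 (send(from=C, to=B, msg='done')): A:[ping] B:[done] C:[err,hello] D:[bye]
After 6 (send(from=B, to=D, msg='sync')): A:[ping] B:[done] C:[err,hello] D:[bye,sync]
After 7 (send(from=D, to=B, msg='ack')): A:[ping] B:[done,ack] C:[err,hello] D:[bye,sync]
After 8 (send(from=B, to=A, msg='pong')): A:[ping,pong] B:[done,ack] C:[err,hello] D:[bye,sync]
After 9 (send(from=D, to=A, msg='stop')): A:[ping,pong,stop] B:[done,ack] C:[err,hello] D:[bye,sync]
After 10 (send(from=A, to=C, msg='start')): A:[ping,pong,stop] B:[done,ack] C:[err,hello,start] D:[bye,sync]
After 11 (process(A)): A:[pong,stop] B:[done,ack] C:[err,hello,start] D:[bye,sync]
After 12 (process(D)): A:[pong,stop] B:[done,ack] C:[err,hello,start] D:[sync]
After 13 (process(C)): A:[pong,stop] B:[done,ack] C:[hello,start] D:[sync]
After 14 (process(C)): A:[pong,stop] B:[done,ack] C:[start] D:[sync]

Answer: 2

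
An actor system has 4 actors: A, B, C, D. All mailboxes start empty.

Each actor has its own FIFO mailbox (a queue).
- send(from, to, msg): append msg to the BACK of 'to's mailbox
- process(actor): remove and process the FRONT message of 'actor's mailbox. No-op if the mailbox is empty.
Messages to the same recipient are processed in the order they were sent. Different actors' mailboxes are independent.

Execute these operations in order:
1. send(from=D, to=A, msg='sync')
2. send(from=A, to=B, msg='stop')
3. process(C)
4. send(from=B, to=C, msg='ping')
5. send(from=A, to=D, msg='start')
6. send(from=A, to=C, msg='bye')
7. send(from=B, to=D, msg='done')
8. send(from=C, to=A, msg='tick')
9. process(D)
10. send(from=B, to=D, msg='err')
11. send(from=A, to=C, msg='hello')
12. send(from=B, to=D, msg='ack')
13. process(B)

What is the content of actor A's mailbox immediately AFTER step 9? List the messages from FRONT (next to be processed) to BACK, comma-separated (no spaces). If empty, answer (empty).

After 1 (send(from=D, to=A, msg='sync')): A:[sync] B:[] C:[] D:[]
After 2 (send(from=A, to=B, msg='stop')): A:[sync] B:[stop] C:[] D:[]
After 3 (process(C)): A:[sync] B:[stop] C:[] D:[]
After 4 (send(from=B, to=C, msg='ping')): A:[sync] B:[stop] C:[ping] D:[]
After 5 (send(from=A, to=D, msg='start')): A:[sync] B:[stop] C:[ping] D:[start]
After 6 (send(from=A, to=C, msg='bye')): A:[sync] B:[stop] C:[ping,bye] D:[start]
After 7 (send(from=B, to=D, msg='done')): A:[sync] B:[stop] C:[ping,bye] D:[start,done]
After 8 (send(from=C, to=A, msg='tick')): A:[sync,tick] B:[stop] C:[ping,bye] D:[start,done]
After 9 (process(D)): A:[sync,tick] B:[stop] C:[ping,bye] D:[done]

sync,tick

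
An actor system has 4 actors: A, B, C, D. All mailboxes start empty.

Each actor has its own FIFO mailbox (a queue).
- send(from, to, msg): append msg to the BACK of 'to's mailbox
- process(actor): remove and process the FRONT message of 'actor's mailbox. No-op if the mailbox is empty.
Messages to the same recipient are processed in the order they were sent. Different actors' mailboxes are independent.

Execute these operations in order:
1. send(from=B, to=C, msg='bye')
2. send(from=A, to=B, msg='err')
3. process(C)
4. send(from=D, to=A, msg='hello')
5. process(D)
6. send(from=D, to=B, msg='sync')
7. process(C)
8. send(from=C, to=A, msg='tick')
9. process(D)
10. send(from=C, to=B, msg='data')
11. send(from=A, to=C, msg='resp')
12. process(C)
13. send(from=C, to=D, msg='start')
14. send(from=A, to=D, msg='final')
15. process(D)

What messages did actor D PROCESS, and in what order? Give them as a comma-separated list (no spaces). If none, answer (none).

After 1 (send(from=B, to=C, msg='bye')): A:[] B:[] C:[bye] D:[]
After 2 (send(from=A, to=B, msg='err')): A:[] B:[err] C:[bye] D:[]
After 3 (process(C)): A:[] B:[err] C:[] D:[]
After 4 (send(from=D, to=A, msg='hello')): A:[hello] B:[err] C:[] D:[]
After 5 (process(D)): A:[hello] B:[err] C:[] D:[]
After 6 (send(from=D, to=B, msg='sync')): A:[hello] B:[err,sync] C:[] D:[]
After 7 (process(C)): A:[hello] B:[err,sync] C:[] D:[]
After 8 (send(from=C, to=A, msg='tick')): A:[hello,tick] B:[err,sync] C:[] D:[]
After 9 (process(D)): A:[hello,tick] B:[err,sync] C:[] D:[]
After 10 (send(from=C, to=B, msg='data')): A:[hello,tick] B:[err,sync,data] C:[] D:[]
After 11 (send(from=A, to=C, msg='resp')): A:[hello,tick] B:[err,sync,data] C:[resp] D:[]
After 12 (process(C)): A:[hello,tick] B:[err,sync,data] C:[] D:[]
After 13 (send(from=C, to=D, msg='start')): A:[hello,tick] B:[err,sync,data] C:[] D:[start]
After 14 (send(from=A, to=D, msg='final')): A:[hello,tick] B:[err,sync,data] C:[] D:[start,final]
After 15 (process(D)): A:[hello,tick] B:[err,sync,data] C:[] D:[final]

Answer: start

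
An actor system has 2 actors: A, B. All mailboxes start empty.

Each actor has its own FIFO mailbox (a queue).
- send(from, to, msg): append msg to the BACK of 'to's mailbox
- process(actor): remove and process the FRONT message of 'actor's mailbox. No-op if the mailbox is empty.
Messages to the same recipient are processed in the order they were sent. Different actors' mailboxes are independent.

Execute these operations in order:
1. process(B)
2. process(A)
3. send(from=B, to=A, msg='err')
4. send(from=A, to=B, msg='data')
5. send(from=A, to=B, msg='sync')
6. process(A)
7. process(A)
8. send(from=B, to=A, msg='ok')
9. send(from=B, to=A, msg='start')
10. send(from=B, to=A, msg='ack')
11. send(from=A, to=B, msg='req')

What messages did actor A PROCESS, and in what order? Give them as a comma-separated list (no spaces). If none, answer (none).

Answer: err

Derivation:
After 1 (process(B)): A:[] B:[]
After 2 (process(A)): A:[] B:[]
After 3 (send(from=B, to=A, msg='err')): A:[err] B:[]
After 4 (send(from=A, to=B, msg='data')): A:[err] B:[data]
After 5 (send(from=A, to=B, msg='sync')): A:[err] B:[data,sync]
After 6 (process(A)): A:[] B:[data,sync]
After 7 (process(A)): A:[] B:[data,sync]
After 8 (send(from=B, to=A, msg='ok')): A:[ok] B:[data,sync]
After 9 (send(from=B, to=A, msg='start')): A:[ok,start] B:[data,sync]
After 10 (send(from=B, to=A, msg='ack')): A:[ok,start,ack] B:[data,sync]
After 11 (send(from=A, to=B, msg='req')): A:[ok,start,ack] B:[data,sync,req]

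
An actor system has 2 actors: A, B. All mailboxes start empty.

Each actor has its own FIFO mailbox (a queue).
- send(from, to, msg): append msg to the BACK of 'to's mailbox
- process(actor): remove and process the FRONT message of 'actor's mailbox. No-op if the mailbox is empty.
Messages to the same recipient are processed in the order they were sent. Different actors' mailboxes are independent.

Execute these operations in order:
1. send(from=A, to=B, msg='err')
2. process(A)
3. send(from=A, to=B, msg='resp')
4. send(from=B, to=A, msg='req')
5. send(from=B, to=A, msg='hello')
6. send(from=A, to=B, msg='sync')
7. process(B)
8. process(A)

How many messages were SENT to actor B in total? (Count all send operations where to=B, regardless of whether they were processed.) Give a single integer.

Answer: 3

Derivation:
After 1 (send(from=A, to=B, msg='err')): A:[] B:[err]
After 2 (process(A)): A:[] B:[err]
After 3 (send(from=A, to=B, msg='resp')): A:[] B:[err,resp]
After 4 (send(from=B, to=A, msg='req')): A:[req] B:[err,resp]
After 5 (send(from=B, to=A, msg='hello')): A:[req,hello] B:[err,resp]
After 6 (send(from=A, to=B, msg='sync')): A:[req,hello] B:[err,resp,sync]
After 7 (process(B)): A:[req,hello] B:[resp,sync]
After 8 (process(A)): A:[hello] B:[resp,sync]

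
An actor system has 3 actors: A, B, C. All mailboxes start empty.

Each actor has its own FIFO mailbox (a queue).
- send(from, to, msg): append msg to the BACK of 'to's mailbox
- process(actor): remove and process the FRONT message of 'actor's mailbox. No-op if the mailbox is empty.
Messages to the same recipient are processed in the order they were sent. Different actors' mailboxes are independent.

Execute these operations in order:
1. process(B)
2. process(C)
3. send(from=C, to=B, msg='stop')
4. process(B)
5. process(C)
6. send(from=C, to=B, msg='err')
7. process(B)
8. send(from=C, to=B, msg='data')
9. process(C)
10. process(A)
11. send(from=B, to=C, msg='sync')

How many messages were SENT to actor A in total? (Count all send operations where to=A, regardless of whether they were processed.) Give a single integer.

After 1 (process(B)): A:[] B:[] C:[]
After 2 (process(C)): A:[] B:[] C:[]
After 3 (send(from=C, to=B, msg='stop')): A:[] B:[stop] C:[]
After 4 (process(B)): A:[] B:[] C:[]
After 5 (process(C)): A:[] B:[] C:[]
After 6 (send(from=C, to=B, msg='err')): A:[] B:[err] C:[]
After 7 (process(B)): A:[] B:[] C:[]
After 8 (send(from=C, to=B, msg='data')): A:[] B:[data] C:[]
After 9 (process(C)): A:[] B:[data] C:[]
After 10 (process(A)): A:[] B:[data] C:[]
After 11 (send(from=B, to=C, msg='sync')): A:[] B:[data] C:[sync]

Answer: 0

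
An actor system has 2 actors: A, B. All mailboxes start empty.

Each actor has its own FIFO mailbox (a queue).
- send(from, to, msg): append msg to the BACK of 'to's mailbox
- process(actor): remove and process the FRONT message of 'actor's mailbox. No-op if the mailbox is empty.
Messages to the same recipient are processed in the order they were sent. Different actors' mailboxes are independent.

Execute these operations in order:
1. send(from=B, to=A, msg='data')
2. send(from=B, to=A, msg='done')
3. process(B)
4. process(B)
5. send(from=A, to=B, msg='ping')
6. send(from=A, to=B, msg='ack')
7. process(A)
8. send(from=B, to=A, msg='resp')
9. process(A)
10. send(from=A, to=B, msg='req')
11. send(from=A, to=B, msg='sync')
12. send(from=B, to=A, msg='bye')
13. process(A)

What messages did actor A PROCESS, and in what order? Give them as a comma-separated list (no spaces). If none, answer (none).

Answer: data,done,resp

Derivation:
After 1 (send(from=B, to=A, msg='data')): A:[data] B:[]
After 2 (send(from=B, to=A, msg='done')): A:[data,done] B:[]
After 3 (process(B)): A:[data,done] B:[]
After 4 (process(B)): A:[data,done] B:[]
After 5 (send(from=A, to=B, msg='ping')): A:[data,done] B:[ping]
After 6 (send(from=A, to=B, msg='ack')): A:[data,done] B:[ping,ack]
After 7 (process(A)): A:[done] B:[ping,ack]
After 8 (send(from=B, to=A, msg='resp')): A:[done,resp] B:[ping,ack]
After 9 (process(A)): A:[resp] B:[ping,ack]
After 10 (send(from=A, to=B, msg='req')): A:[resp] B:[ping,ack,req]
After 11 (send(from=A, to=B, msg='sync')): A:[resp] B:[ping,ack,req,sync]
After 12 (send(from=B, to=A, msg='bye')): A:[resp,bye] B:[ping,ack,req,sync]
After 13 (process(A)): A:[bye] B:[ping,ack,req,sync]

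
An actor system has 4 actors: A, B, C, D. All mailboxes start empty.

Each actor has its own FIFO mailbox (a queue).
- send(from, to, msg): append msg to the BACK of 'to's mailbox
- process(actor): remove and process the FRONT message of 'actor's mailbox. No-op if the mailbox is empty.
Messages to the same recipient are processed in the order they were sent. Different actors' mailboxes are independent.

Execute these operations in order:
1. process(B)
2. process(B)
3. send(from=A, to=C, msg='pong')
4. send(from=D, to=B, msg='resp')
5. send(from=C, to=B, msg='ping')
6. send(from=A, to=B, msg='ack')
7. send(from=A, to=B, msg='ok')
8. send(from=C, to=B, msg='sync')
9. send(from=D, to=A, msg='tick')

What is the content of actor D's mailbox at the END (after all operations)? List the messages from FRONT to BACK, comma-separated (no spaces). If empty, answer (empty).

After 1 (process(B)): A:[] B:[] C:[] D:[]
After 2 (process(B)): A:[] B:[] C:[] D:[]
After 3 (send(from=A, to=C, msg='pong')): A:[] B:[] C:[pong] D:[]
After 4 (send(from=D, to=B, msg='resp')): A:[] B:[resp] C:[pong] D:[]
After 5 (send(from=C, to=B, msg='ping')): A:[] B:[resp,ping] C:[pong] D:[]
After 6 (send(from=A, to=B, msg='ack')): A:[] B:[resp,ping,ack] C:[pong] D:[]
After 7 (send(from=A, to=B, msg='ok')): A:[] B:[resp,ping,ack,ok] C:[pong] D:[]
After 8 (send(from=C, to=B, msg='sync')): A:[] B:[resp,ping,ack,ok,sync] C:[pong] D:[]
After 9 (send(from=D, to=A, msg='tick')): A:[tick] B:[resp,ping,ack,ok,sync] C:[pong] D:[]

Answer: (empty)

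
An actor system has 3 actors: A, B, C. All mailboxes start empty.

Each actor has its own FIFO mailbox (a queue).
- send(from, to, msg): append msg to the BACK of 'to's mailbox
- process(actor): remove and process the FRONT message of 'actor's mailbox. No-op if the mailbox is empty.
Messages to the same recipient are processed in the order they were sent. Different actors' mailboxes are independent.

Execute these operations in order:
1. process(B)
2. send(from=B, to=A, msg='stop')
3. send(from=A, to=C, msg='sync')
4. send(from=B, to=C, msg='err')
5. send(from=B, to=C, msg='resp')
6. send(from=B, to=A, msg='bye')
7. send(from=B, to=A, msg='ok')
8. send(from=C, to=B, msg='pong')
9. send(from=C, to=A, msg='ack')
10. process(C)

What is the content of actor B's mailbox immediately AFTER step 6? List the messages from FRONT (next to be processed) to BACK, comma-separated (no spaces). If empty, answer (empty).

After 1 (process(B)): A:[] B:[] C:[]
After 2 (send(from=B, to=A, msg='stop')): A:[stop] B:[] C:[]
After 3 (send(from=A, to=C, msg='sync')): A:[stop] B:[] C:[sync]
After 4 (send(from=B, to=C, msg='err')): A:[stop] B:[] C:[sync,err]
After 5 (send(from=B, to=C, msg='resp')): A:[stop] B:[] C:[sync,err,resp]
After 6 (send(from=B, to=A, msg='bye')): A:[stop,bye] B:[] C:[sync,err,resp]

(empty)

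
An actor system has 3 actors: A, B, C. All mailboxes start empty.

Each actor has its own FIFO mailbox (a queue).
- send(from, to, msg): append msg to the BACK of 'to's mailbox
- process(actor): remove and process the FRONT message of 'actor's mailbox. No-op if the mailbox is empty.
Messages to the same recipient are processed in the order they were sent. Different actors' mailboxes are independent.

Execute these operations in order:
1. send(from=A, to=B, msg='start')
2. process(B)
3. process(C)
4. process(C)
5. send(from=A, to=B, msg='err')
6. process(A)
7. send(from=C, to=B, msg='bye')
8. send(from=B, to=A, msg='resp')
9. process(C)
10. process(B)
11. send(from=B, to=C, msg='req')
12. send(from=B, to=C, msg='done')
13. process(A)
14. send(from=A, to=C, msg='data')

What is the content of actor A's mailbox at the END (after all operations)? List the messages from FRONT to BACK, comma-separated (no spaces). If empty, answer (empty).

Answer: (empty)

Derivation:
After 1 (send(from=A, to=B, msg='start')): A:[] B:[start] C:[]
After 2 (process(B)): A:[] B:[] C:[]
After 3 (process(C)): A:[] B:[] C:[]
After 4 (process(C)): A:[] B:[] C:[]
After 5 (send(from=A, to=B, msg='err')): A:[] B:[err] C:[]
After 6 (process(A)): A:[] B:[err] C:[]
After 7 (send(from=C, to=B, msg='bye')): A:[] B:[err,bye] C:[]
After 8 (send(from=B, to=A, msg='resp')): A:[resp] B:[err,bye] C:[]
After 9 (process(C)): A:[resp] B:[err,bye] C:[]
After 10 (process(B)): A:[resp] B:[bye] C:[]
After 11 (send(from=B, to=C, msg='req')): A:[resp] B:[bye] C:[req]
After 12 (send(from=B, to=C, msg='done')): A:[resp] B:[bye] C:[req,done]
After 13 (process(A)): A:[] B:[bye] C:[req,done]
After 14 (send(from=A, to=C, msg='data')): A:[] B:[bye] C:[req,done,data]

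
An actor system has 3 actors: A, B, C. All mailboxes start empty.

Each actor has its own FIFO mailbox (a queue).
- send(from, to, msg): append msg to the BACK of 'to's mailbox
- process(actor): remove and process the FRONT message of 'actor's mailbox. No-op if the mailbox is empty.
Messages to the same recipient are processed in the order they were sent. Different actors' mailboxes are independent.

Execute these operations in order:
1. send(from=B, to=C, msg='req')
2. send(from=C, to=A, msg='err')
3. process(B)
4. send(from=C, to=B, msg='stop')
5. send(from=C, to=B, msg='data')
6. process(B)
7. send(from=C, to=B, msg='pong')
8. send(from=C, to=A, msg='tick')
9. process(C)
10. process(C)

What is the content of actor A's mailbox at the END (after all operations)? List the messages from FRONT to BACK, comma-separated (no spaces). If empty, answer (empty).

After 1 (send(from=B, to=C, msg='req')): A:[] B:[] C:[req]
After 2 (send(from=C, to=A, msg='err')): A:[err] B:[] C:[req]
After 3 (process(B)): A:[err] B:[] C:[req]
After 4 (send(from=C, to=B, msg='stop')): A:[err] B:[stop] C:[req]
After 5 (send(from=C, to=B, msg='data')): A:[err] B:[stop,data] C:[req]
After 6 (process(B)): A:[err] B:[data] C:[req]
After 7 (send(from=C, to=B, msg='pong')): A:[err] B:[data,pong] C:[req]
After 8 (send(from=C, to=A, msg='tick')): A:[err,tick] B:[data,pong] C:[req]
After 9 (process(C)): A:[err,tick] B:[data,pong] C:[]
After 10 (process(C)): A:[err,tick] B:[data,pong] C:[]

Answer: err,tick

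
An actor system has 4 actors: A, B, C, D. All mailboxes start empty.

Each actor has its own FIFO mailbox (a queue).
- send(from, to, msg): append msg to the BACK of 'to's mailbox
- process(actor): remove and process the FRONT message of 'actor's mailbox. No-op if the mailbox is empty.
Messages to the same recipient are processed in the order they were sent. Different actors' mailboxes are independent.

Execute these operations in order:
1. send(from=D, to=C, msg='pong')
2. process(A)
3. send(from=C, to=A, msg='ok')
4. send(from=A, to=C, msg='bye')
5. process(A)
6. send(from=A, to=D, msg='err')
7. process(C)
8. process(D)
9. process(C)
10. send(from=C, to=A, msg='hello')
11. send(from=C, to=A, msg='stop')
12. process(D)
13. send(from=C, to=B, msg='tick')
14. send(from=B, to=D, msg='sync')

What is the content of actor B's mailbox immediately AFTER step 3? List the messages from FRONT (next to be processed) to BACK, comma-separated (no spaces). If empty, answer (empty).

After 1 (send(from=D, to=C, msg='pong')): A:[] B:[] C:[pong] D:[]
After 2 (process(A)): A:[] B:[] C:[pong] D:[]
After 3 (send(from=C, to=A, msg='ok')): A:[ok] B:[] C:[pong] D:[]

(empty)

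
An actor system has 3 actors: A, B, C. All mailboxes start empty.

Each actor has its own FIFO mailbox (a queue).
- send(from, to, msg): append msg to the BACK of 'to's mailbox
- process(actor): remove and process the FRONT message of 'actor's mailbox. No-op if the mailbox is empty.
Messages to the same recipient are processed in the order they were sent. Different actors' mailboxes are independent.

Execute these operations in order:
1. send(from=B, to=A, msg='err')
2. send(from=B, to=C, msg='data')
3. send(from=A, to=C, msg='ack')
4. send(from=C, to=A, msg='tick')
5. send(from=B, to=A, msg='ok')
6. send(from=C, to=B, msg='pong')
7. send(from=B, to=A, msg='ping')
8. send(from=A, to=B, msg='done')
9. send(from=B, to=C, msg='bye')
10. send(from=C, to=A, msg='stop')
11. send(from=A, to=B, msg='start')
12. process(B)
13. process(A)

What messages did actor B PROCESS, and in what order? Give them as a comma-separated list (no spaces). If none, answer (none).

Answer: pong

Derivation:
After 1 (send(from=B, to=A, msg='err')): A:[err] B:[] C:[]
After 2 (send(from=B, to=C, msg='data')): A:[err] B:[] C:[data]
After 3 (send(from=A, to=C, msg='ack')): A:[err] B:[] C:[data,ack]
After 4 (send(from=C, to=A, msg='tick')): A:[err,tick] B:[] C:[data,ack]
After 5 (send(from=B, to=A, msg='ok')): A:[err,tick,ok] B:[] C:[data,ack]
After 6 (send(from=C, to=B, msg='pong')): A:[err,tick,ok] B:[pong] C:[data,ack]
After 7 (send(from=B, to=A, msg='ping')): A:[err,tick,ok,ping] B:[pong] C:[data,ack]
After 8 (send(from=A, to=B, msg='done')): A:[err,tick,ok,ping] B:[pong,done] C:[data,ack]
After 9 (send(from=B, to=C, msg='bye')): A:[err,tick,ok,ping] B:[pong,done] C:[data,ack,bye]
After 10 (send(from=C, to=A, msg='stop')): A:[err,tick,ok,ping,stop] B:[pong,done] C:[data,ack,bye]
After 11 (send(from=A, to=B, msg='start')): A:[err,tick,ok,ping,stop] B:[pong,done,start] C:[data,ack,bye]
After 12 (process(B)): A:[err,tick,ok,ping,stop] B:[done,start] C:[data,ack,bye]
After 13 (process(A)): A:[tick,ok,ping,stop] B:[done,start] C:[data,ack,bye]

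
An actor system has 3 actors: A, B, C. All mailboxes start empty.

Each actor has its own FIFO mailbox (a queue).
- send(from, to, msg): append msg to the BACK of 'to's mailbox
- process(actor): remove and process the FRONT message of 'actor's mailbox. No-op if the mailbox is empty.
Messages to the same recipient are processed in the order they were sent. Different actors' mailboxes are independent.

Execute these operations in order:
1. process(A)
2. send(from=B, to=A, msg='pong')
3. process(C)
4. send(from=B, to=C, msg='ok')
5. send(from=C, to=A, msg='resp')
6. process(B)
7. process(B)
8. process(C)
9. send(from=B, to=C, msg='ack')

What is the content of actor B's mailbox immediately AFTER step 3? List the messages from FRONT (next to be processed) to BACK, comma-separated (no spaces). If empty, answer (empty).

After 1 (process(A)): A:[] B:[] C:[]
After 2 (send(from=B, to=A, msg='pong')): A:[pong] B:[] C:[]
After 3 (process(C)): A:[pong] B:[] C:[]

(empty)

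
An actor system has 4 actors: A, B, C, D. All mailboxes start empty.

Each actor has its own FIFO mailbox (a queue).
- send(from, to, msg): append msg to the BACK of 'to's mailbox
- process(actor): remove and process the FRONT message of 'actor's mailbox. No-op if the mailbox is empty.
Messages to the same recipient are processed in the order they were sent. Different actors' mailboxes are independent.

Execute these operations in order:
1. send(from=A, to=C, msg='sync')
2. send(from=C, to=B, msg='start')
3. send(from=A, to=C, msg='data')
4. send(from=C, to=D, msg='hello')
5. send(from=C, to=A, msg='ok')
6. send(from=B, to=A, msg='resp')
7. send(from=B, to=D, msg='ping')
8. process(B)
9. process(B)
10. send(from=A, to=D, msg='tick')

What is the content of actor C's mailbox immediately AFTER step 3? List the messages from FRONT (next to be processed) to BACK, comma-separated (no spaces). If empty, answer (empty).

After 1 (send(from=A, to=C, msg='sync')): A:[] B:[] C:[sync] D:[]
After 2 (send(from=C, to=B, msg='start')): A:[] B:[start] C:[sync] D:[]
After 3 (send(from=A, to=C, msg='data')): A:[] B:[start] C:[sync,data] D:[]

sync,data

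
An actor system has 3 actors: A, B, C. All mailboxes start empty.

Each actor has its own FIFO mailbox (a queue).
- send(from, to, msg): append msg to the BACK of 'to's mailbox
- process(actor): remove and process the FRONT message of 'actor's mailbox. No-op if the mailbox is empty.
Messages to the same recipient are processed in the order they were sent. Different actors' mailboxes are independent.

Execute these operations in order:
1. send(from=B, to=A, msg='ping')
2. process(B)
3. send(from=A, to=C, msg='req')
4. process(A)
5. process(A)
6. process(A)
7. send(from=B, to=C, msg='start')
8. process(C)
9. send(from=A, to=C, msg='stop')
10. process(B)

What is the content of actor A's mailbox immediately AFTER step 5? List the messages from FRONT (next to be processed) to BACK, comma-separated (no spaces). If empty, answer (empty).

After 1 (send(from=B, to=A, msg='ping')): A:[ping] B:[] C:[]
After 2 (process(B)): A:[ping] B:[] C:[]
After 3 (send(from=A, to=C, msg='req')): A:[ping] B:[] C:[req]
After 4 (process(A)): A:[] B:[] C:[req]
After 5 (process(A)): A:[] B:[] C:[req]

(empty)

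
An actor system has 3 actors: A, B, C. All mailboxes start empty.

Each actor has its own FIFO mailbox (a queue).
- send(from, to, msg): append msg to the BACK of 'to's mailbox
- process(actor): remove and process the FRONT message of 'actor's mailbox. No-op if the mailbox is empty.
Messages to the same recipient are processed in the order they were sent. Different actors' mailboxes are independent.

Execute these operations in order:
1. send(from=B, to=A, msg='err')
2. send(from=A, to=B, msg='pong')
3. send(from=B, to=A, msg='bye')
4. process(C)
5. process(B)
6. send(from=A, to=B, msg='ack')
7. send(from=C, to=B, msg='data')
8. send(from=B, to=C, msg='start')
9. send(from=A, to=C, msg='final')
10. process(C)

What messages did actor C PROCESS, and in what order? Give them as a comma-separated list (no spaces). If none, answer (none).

After 1 (send(from=B, to=A, msg='err')): A:[err] B:[] C:[]
After 2 (send(from=A, to=B, msg='pong')): A:[err] B:[pong] C:[]
After 3 (send(from=B, to=A, msg='bye')): A:[err,bye] B:[pong] C:[]
After 4 (process(C)): A:[err,bye] B:[pong] C:[]
After 5 (process(B)): A:[err,bye] B:[] C:[]
After 6 (send(from=A, to=B, msg='ack')): A:[err,bye] B:[ack] C:[]
After 7 (send(from=C, to=B, msg='data')): A:[err,bye] B:[ack,data] C:[]
After 8 (send(from=B, to=C, msg='start')): A:[err,bye] B:[ack,data] C:[start]
After 9 (send(from=A, to=C, msg='final')): A:[err,bye] B:[ack,data] C:[start,final]
After 10 (process(C)): A:[err,bye] B:[ack,data] C:[final]

Answer: start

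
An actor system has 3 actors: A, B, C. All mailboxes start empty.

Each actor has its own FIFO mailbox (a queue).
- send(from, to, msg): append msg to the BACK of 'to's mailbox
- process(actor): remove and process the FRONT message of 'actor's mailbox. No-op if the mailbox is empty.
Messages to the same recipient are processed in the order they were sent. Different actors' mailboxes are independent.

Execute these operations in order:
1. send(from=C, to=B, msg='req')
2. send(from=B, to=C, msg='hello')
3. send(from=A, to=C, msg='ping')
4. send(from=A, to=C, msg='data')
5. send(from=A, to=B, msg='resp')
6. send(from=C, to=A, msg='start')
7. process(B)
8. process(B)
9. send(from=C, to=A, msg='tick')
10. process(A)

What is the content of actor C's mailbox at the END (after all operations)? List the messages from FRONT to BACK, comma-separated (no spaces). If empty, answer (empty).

Answer: hello,ping,data

Derivation:
After 1 (send(from=C, to=B, msg='req')): A:[] B:[req] C:[]
After 2 (send(from=B, to=C, msg='hello')): A:[] B:[req] C:[hello]
After 3 (send(from=A, to=C, msg='ping')): A:[] B:[req] C:[hello,ping]
After 4 (send(from=A, to=C, msg='data')): A:[] B:[req] C:[hello,ping,data]
After 5 (send(from=A, to=B, msg='resp')): A:[] B:[req,resp] C:[hello,ping,data]
After 6 (send(from=C, to=A, msg='start')): A:[start] B:[req,resp] C:[hello,ping,data]
After 7 (process(B)): A:[start] B:[resp] C:[hello,ping,data]
After 8 (process(B)): A:[start] B:[] C:[hello,ping,data]
After 9 (send(from=C, to=A, msg='tick')): A:[start,tick] B:[] C:[hello,ping,data]
After 10 (process(A)): A:[tick] B:[] C:[hello,ping,data]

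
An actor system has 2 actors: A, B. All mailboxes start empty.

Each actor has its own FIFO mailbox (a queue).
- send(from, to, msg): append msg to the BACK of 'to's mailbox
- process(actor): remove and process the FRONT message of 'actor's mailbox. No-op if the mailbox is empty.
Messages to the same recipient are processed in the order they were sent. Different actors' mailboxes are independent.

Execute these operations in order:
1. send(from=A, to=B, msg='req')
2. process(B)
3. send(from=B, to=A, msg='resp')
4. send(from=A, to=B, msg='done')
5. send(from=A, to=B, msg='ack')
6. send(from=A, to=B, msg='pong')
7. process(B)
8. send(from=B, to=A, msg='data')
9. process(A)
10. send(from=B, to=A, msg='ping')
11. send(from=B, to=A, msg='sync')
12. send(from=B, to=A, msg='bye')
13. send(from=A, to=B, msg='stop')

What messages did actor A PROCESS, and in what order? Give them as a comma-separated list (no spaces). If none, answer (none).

After 1 (send(from=A, to=B, msg='req')): A:[] B:[req]
After 2 (process(B)): A:[] B:[]
After 3 (send(from=B, to=A, msg='resp')): A:[resp] B:[]
After 4 (send(from=A, to=B, msg='done')): A:[resp] B:[done]
After 5 (send(from=A, to=B, msg='ack')): A:[resp] B:[done,ack]
After 6 (send(from=A, to=B, msg='pong')): A:[resp] B:[done,ack,pong]
After 7 (process(B)): A:[resp] B:[ack,pong]
After 8 (send(from=B, to=A, msg='data')): A:[resp,data] B:[ack,pong]
After 9 (process(A)): A:[data] B:[ack,pong]
After 10 (send(from=B, to=A, msg='ping')): A:[data,ping] B:[ack,pong]
After 11 (send(from=B, to=A, msg='sync')): A:[data,ping,sync] B:[ack,pong]
After 12 (send(from=B, to=A, msg='bye')): A:[data,ping,sync,bye] B:[ack,pong]
After 13 (send(from=A, to=B, msg='stop')): A:[data,ping,sync,bye] B:[ack,pong,stop]

Answer: resp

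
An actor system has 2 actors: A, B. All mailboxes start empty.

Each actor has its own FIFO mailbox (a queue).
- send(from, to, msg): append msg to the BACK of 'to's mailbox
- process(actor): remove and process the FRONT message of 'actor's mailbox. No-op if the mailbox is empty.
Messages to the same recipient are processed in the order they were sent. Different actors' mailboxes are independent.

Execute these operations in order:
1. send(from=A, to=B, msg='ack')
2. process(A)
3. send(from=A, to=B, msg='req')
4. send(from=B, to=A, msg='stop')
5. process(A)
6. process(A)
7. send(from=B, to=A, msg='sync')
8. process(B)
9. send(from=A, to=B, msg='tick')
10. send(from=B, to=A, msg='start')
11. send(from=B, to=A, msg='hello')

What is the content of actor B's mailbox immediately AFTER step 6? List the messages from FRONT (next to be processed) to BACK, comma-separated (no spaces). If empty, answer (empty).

After 1 (send(from=A, to=B, msg='ack')): A:[] B:[ack]
After 2 (process(A)): A:[] B:[ack]
After 3 (send(from=A, to=B, msg='req')): A:[] B:[ack,req]
After 4 (send(from=B, to=A, msg='stop')): A:[stop] B:[ack,req]
After 5 (process(A)): A:[] B:[ack,req]
After 6 (process(A)): A:[] B:[ack,req]

ack,req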